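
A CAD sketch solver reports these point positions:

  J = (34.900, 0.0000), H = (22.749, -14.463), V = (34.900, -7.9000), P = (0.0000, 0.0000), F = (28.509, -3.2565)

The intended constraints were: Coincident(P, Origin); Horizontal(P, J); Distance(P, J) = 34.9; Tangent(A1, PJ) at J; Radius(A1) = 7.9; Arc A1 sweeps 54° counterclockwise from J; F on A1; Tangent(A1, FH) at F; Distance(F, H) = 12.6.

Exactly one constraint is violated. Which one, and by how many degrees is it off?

Tangent(A1, FH) at F — off by 8.80°.

P = (0.00, 0.00) ✓; P.y = 0.00, J.y = 0.00 ✓; |PJ| = 34.90 ✓; ∠(VJ, JP) = 90.00° ✓; |VJ| = 7.900 ✓; bearing(V→F) − bearing(V→J) = 54.00° ✓; |VF| = 7.900 ✓; ∠(VF, FH) = 81.20° ✗; |FH| = 12.60 ✓.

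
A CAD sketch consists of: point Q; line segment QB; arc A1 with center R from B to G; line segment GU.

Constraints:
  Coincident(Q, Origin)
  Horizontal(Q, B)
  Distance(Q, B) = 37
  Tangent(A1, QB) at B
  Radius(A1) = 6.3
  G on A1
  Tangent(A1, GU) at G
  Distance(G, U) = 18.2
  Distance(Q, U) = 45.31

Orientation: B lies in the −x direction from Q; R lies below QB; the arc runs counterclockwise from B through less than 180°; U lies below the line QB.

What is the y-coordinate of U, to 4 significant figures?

-25.56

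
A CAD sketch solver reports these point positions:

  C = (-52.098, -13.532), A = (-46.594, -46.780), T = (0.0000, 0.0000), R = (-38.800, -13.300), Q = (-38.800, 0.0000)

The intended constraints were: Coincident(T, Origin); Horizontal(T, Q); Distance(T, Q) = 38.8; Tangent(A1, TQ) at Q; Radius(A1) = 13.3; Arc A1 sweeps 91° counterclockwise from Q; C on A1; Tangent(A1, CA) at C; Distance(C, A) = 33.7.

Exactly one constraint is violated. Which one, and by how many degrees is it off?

Tangent(A1, CA) at C — off by 8.40°.

T = (0.00, 0.00) ✓; T.y = 0.00, Q.y = 0.00 ✓; |TQ| = 38.80 ✓; ∠(RQ, QT) = 90.00° ✓; |RQ| = 13.30 ✓; bearing(R→C) − bearing(R→Q) = 91.00° ✓; |RC| = 13.30 ✓; ∠(RC, CA) = 81.60° ✗; |CA| = 33.70 ✓.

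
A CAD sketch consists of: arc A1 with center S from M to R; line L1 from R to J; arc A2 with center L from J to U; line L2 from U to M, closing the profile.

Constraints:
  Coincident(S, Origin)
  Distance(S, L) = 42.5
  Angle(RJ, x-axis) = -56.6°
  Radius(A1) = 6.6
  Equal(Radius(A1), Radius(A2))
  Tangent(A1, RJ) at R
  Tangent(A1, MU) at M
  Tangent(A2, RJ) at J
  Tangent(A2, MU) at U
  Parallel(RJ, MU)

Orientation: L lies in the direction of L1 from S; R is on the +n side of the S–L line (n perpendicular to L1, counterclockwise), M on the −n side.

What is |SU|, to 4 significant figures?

43.01

The slot axis is L1's direction at -56.6°, so u = (cos -56.6°, sin -56.6°) = (0.5505, -0.8348) and n = (−sin -56.6°, cos -56.6°) = (0.8348, 0.5505). S is at the origin and L lies 42.5 along u from S, so L = 42.5·u = (23.40, -35.48). Tangency of A1 to both parallel lines with radius 6.6 puts R and M at S ± 6.6·n: R = (5.510, 3.633), M = (-5.510, -3.633). Equal radii place J and U the same way about L: J = L + 6.6·n = (28.91, -31.85), U = L − 6.6·n = (17.89, -39.11). Then |SU| = |U − S| = 43.01.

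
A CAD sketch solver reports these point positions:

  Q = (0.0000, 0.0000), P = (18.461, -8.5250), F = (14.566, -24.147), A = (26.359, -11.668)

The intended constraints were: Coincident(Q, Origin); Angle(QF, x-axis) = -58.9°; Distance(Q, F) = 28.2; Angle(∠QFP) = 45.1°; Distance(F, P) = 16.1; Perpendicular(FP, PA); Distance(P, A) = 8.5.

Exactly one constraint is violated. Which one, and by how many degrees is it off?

Perpendicular(FP, PA) — off by 7.70°.

Q = (0.00, 0.00) ✓; QF at -58.90° ✓; |QF| = 28.20 ✓; ∠QFP = 45.10° ✓; |FP| = 16.10 ✓; ∠(FP, PA) = 97.70° ✗; |PA| = 8.500 ✓.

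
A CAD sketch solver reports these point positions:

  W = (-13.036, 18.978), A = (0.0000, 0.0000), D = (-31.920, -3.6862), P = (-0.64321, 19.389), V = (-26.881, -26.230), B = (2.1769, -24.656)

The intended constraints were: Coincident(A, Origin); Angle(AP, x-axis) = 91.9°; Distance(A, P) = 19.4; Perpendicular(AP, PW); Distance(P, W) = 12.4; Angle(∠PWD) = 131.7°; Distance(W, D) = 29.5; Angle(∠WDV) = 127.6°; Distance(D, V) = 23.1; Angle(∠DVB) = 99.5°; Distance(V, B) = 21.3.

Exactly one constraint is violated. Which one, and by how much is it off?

Distance(V, B) = 21.3 — off by 7.80.

A = (0.00, 0.00) ✓; AP at 91.90° ✓; |AP| = 19.40 ✓; ∠(AP, PW) = 90.00° ✓; |PW| = 12.40 ✓; ∠PWD = 131.7° ✓; |WD| = 29.50 ✓; ∠WDV = 127.6° ✓; |DV| = 23.10 ✓; ∠DVB = 99.50° ✓; |VB| = 29.10 ✗.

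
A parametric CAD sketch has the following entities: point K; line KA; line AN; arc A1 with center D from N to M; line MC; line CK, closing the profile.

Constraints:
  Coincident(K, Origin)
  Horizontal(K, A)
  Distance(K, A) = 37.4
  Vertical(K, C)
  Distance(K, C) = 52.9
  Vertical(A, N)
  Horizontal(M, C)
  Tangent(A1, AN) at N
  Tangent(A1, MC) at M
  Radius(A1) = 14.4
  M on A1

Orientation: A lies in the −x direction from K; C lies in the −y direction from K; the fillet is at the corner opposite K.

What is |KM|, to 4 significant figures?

57.68

The virtual corner opposite K is at (-37.40, -52.90). A1 meets AN tangentially, so DN is at right angles to AN and the tangent condition forces DM to be normal to MC, with radius 14.4, so the center D sits 14.4 in from both sides at D = (-23.00, -38.50). That places the tangent points at N = (-37.40, -38.50) on AN and M = (-23.00, -52.90) on MC. Then |KM| = |M − K| = 57.68.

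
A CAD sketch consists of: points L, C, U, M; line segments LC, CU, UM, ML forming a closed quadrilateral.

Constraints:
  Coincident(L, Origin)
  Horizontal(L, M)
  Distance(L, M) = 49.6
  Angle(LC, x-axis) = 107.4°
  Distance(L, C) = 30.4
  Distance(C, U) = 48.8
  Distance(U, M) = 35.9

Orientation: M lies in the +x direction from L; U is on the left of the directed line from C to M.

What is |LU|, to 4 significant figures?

52.33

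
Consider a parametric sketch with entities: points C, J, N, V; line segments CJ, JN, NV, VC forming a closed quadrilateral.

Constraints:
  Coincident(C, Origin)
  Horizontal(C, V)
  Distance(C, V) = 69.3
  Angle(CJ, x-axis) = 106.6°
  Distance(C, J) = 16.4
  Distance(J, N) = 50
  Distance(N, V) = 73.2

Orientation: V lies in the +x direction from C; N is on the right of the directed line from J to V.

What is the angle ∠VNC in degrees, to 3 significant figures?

69.9°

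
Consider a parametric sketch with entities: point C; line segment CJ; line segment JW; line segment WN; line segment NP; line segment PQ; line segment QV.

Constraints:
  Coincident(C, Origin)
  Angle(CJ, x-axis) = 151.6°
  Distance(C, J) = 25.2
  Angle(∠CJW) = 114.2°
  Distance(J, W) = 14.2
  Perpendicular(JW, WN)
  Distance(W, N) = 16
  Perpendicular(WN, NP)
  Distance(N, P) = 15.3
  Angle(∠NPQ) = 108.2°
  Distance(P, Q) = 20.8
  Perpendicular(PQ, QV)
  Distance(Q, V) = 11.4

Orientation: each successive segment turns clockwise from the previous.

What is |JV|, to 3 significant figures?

8.00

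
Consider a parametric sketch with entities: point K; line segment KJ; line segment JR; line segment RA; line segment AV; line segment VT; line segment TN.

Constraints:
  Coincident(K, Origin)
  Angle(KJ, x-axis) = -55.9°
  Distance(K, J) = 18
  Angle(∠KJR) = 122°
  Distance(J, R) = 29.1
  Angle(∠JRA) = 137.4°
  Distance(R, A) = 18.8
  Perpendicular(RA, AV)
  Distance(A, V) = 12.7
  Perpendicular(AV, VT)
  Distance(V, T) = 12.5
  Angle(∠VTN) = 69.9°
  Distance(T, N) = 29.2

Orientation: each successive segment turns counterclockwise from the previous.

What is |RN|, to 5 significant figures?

21.990

K is at the origin; KJ runs at -55.9° with length 18.0, so J = (10.092, -14.905). ∠KJR = 122.0° gives JR at 2.1000° from the x-axis; with |JR| = 29.1, R = (39.172, -13.839). ∠JRA = 137.4° gives RA at 44.700° from the x-axis; with |RA| = 18.8, A = (52.535, -0.61493). The perpendicularity gives AV at right angles to RA, so AV runs at 134.70°; with |AV| = 12.7, V = (43.602, 8.4122). AV ⟂ VT, so VT runs at -135.30°; with |VT| = 12.5, T = (34.717, -0.38021). ∠VTN = 69.9° gives TN at -25.200° from the x-axis; with |TN| = 29.2, N = (61.138, -12.813). Then |RN| = |N − R| = 21.990.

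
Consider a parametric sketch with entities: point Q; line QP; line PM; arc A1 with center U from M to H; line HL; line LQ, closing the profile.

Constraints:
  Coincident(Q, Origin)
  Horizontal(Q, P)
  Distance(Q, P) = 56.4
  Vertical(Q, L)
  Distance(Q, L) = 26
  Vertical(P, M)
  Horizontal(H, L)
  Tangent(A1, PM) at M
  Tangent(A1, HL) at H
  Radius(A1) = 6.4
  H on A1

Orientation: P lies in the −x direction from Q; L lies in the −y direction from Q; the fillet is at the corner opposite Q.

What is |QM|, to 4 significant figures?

59.71

The virtual corner opposite Q is at (-56.40, -26.00). The tangent condition forces UM to be normal to PM and A1 meets HL tangentially, so UH is at right angles to HL, with radius 6.4, so the center U sits 6.4 in from both sides at U = (-50.00, -19.60). That places the tangent points at M = (-56.40, -19.60) on PM and H = (-50.00, -26.00) on HL. Then |QM| = |M − Q| = 59.71.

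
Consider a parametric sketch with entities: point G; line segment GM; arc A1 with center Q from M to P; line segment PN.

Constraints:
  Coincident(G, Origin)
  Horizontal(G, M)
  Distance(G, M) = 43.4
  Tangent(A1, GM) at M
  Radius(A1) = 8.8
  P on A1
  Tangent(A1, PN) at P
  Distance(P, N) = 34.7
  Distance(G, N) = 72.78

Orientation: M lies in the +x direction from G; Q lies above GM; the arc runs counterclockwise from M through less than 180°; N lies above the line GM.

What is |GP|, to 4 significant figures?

52.33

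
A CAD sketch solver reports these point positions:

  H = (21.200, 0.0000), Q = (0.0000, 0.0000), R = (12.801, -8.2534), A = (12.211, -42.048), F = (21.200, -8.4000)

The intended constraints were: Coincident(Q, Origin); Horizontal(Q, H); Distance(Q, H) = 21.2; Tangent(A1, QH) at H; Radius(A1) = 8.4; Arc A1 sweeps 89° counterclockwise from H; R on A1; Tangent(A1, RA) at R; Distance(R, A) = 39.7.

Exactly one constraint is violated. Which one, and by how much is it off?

Distance(R, A) = 39.7 — off by 5.90.

Q = (0.00, 0.00) ✓; Q.y = 0.00, H.y = 0.00 ✓; |QH| = 21.20 ✓; ∠(FH, HQ) = 90.00° ✓; |FH| = 8.400 ✓; bearing(F→R) − bearing(F→H) = 89.00° ✓; |FR| = 8.400 ✓; ∠(FR, RA) = 90.00° ✓; |RA| = 33.80 ✗.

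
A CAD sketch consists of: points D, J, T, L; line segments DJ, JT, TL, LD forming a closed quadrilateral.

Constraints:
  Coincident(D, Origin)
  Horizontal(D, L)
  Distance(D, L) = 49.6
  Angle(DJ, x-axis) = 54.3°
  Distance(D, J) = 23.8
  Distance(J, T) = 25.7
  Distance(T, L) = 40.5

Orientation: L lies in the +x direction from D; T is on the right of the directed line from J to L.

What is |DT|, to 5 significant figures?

11.278

Checks: |JT| = 25.70 ✓; |TL| = 40.50 ✓.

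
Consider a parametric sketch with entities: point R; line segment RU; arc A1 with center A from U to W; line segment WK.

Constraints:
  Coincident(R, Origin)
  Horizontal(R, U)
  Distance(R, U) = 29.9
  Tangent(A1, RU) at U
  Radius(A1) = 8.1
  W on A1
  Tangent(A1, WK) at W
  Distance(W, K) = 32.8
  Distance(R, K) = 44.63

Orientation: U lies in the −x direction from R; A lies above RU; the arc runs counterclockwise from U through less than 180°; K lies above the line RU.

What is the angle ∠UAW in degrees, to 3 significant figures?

85.7°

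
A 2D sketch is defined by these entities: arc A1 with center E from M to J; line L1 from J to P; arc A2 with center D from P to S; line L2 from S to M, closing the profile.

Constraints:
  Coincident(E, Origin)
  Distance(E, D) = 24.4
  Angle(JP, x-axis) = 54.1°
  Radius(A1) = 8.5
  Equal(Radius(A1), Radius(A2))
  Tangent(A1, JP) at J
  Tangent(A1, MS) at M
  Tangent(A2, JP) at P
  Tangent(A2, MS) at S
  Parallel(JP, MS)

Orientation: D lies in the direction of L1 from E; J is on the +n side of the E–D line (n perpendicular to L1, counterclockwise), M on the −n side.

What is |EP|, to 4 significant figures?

25.84

The slot axis is L1's direction at 54.1°, so u = (cos 54.1°, sin 54.1°) = (0.5864, 0.8100) and n = (−sin 54.1°, cos 54.1°) = (-0.8100, 0.5864). E is at the origin and D lies 24.4 along u from E, so D = 24.4·u = (14.31, 19.77). Tangency of A1 to both parallel lines with radius 8.5 puts J and M at E ± 8.5·n: J = (-6.885, 4.984), M = (6.885, -4.984). Equal radii place P and S the same way about D: P = D + 8.5·n = (7.422, 24.75), S = D − 8.5·n = (21.19, 14.78). Then |EP| = |P − E| = 25.84.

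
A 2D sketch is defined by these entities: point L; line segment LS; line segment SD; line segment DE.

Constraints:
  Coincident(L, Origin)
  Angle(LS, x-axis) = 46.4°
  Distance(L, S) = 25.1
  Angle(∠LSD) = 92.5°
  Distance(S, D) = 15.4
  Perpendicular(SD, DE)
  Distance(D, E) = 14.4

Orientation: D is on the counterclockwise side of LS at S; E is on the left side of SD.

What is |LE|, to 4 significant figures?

19.65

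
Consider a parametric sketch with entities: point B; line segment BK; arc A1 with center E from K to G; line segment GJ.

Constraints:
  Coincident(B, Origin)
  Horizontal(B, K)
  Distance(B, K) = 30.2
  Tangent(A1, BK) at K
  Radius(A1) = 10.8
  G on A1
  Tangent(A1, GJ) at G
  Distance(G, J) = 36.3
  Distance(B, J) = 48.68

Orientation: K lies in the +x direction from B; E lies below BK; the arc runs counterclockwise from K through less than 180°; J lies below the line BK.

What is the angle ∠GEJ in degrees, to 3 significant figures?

73.4°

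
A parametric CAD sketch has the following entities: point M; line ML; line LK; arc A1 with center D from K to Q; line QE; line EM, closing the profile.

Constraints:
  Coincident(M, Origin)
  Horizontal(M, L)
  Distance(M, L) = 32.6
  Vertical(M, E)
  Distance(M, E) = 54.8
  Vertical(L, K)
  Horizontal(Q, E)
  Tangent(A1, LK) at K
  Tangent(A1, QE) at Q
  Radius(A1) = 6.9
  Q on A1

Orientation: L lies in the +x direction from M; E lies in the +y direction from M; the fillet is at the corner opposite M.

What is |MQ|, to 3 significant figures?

60.5

M is at the origin; ML is horizontal with |ML| = 32.6 and L on the +x side, so L = (32.6, 0.00). ME is vertical with |ME| = 54.8 and E on the +y side, so E = (0.00, 54.8). The virtual corner opposite M is at (32.6, 54.8). The tangent condition forces DK to be normal to LK and tangency of A1 to QE means the radius DQ is perpendicular to QE, with radius 6.9, so the center D sits 6.9 in from both sides at D = (25.7, 47.9). That places the tangent points at K = (32.6, 47.9) on LK and Q = (25.7, 54.8) on QE. Then |MQ| = |Q − M| = 60.5.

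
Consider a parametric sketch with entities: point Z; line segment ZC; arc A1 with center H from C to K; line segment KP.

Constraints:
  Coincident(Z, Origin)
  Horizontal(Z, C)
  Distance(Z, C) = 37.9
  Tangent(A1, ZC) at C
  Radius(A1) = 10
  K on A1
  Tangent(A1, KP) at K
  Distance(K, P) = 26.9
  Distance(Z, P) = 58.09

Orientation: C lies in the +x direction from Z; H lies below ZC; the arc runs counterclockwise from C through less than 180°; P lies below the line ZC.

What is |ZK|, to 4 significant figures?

33.22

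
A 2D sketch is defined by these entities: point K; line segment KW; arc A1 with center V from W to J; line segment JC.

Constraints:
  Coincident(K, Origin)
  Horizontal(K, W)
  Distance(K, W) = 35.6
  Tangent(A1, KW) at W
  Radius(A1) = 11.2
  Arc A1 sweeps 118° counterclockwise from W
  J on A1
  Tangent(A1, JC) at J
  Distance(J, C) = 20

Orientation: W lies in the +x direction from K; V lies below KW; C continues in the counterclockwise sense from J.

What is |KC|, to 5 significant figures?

48.949

On A1, W sits at bearing 90° from V; a 118° counterclockwise sweep puts J at bearing 208°, so J = V + 11.2·(cos 208°, sin 208°) = (25.711, -16.458). Since A1 is tangent to JC there, VJ ⟂ JC, so JC runs along (−sin 208°, cos 208°); with |JC| = 20.0, C = (35.100, -34.117). Then |KC| = |C − K| = 48.949.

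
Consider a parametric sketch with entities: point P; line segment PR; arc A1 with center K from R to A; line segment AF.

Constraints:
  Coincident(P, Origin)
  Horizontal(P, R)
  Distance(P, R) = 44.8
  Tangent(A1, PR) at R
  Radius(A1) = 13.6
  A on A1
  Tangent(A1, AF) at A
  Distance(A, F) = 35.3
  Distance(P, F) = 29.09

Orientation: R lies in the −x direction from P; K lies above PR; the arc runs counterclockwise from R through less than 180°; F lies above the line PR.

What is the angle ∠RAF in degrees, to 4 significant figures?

158.7°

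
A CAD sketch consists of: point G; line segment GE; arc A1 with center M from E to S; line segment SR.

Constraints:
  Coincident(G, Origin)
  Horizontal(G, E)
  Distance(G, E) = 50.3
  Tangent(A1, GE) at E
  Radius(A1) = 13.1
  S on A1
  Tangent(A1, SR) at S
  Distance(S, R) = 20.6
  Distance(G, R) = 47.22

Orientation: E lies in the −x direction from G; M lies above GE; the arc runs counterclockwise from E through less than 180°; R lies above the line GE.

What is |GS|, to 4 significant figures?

39.03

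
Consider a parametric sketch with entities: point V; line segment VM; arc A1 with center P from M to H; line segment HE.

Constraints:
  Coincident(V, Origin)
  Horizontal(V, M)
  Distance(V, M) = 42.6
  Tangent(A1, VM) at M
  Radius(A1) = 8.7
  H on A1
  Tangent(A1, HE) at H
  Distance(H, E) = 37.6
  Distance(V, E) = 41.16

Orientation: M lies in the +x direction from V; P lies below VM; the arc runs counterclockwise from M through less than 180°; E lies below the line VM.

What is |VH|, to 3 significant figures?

35.3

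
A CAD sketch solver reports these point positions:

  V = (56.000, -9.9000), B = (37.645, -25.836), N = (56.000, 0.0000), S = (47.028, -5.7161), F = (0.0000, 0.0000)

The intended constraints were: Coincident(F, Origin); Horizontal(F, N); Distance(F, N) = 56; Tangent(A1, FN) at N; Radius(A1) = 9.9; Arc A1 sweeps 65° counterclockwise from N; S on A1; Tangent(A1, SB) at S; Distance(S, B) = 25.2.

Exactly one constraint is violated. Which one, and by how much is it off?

Distance(S, B) = 25.2 — off by 3.00.

F = (0.00, 0.00) ✓; F.y = 0.00, N.y = 0.00 ✓; |FN| = 56.00 ✓; ∠(VN, NF) = 90.00° ✓; |VN| = 9.900 ✓; bearing(V→S) − bearing(V→N) = 65.00° ✓; |VS| = 9.900 ✓; ∠(VS, SB) = 90.00° ✓; |SB| = 22.20 ✗.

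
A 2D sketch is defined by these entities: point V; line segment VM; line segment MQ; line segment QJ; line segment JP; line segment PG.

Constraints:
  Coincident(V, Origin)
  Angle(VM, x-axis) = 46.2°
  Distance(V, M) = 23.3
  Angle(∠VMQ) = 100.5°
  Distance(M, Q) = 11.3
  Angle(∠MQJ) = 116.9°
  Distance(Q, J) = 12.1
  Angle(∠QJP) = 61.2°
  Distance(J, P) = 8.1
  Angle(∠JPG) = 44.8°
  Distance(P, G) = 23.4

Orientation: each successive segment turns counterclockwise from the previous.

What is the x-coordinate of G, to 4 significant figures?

5.450

V is at the origin; VM runs at 46.2° with length 23.3, so M = (16.13, 16.82). ∠VMQ = 100.5° gives MQ at 125.7° from the x-axis; with |MQ| = 11.3, Q = (9.533, 25.99). ∠MQJ = 116.9° gives QJ at -171.2° from the x-axis; with |QJ| = 12.1, J = (-2.425, 24.14). ∠QJP = 61.2° gives JP at -52.40° from the x-axis; with |JP| = 8.1, P = (2.518, 17.72). ∠JPG = 44.8° gives PG at 82.80° from the x-axis; with |PG| = 23.4, G = (5.450, 40.94). So G.x = 5.450.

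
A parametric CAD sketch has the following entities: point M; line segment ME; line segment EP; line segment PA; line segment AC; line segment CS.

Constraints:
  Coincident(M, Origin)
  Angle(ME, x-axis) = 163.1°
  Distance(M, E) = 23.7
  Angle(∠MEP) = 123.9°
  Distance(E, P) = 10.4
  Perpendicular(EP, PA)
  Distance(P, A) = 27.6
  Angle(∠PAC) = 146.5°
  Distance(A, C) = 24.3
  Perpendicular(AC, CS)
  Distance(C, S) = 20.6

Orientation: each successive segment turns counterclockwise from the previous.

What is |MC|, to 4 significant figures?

29.98

EP is perpendicular to PA, so PA runs at -50.80°; with |PA| = 27.6, A = (-13.29, -21.07). ∠PAC = 146.5° gives AC at -17.30° from the x-axis; with |AC| = 24.3, C = (9.909, -28.30). Then |MC| = |C − M| = 29.98.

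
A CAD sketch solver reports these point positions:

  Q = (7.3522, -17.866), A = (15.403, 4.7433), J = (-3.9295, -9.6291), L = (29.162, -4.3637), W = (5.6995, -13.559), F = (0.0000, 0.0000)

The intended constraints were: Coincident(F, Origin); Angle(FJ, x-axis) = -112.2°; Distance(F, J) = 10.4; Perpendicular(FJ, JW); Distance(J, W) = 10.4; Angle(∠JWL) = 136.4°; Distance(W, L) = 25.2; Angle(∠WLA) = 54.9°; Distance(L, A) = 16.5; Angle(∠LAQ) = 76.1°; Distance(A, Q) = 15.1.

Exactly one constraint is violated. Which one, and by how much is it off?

Distance(A, Q) = 15.1 — off by 8.90.

F = (0.00, 0.00) ✓; FJ at -112.2° ✓; |FJ| = 10.40 ✓; ∠(FJ, JW) = 90.00° ✓; |JW| = 10.40 ✓; ∠JWL = 136.4° ✓; |WL| = 25.20 ✓; ∠WLA = 54.90° ✓; |LA| = 16.50 ✓; ∠LAQ = 76.10° ✓; |AQ| = 24.00 ✗.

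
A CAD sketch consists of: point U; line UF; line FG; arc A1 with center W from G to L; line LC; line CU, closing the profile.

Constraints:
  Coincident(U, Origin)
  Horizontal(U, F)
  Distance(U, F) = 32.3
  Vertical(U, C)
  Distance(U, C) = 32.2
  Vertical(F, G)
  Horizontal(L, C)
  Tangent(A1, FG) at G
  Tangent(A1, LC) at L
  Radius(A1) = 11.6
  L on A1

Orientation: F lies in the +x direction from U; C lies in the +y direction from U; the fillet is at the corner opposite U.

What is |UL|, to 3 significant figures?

38.3

U is at the origin; UF is horizontal with |UF| = 32.3 and F on the +x side, so F = (32.3, 0.00). UC is vertical with |UC| = 32.2 and C on the +y side, so C = (0.00, 32.2). The virtual corner opposite U is at (32.3, 32.2). A1 meets FG tangentially, so WG is at right angles to FG and A1 meets LC tangentially, so WL is at right angles to LC, with radius 11.6, so the center W sits 11.6 in from both sides at W = (20.7, 20.6). That places the tangent points at G = (32.3, 20.6) on FG and L = (20.7, 32.2) on LC. Then |UL| = |L − U| = 38.3.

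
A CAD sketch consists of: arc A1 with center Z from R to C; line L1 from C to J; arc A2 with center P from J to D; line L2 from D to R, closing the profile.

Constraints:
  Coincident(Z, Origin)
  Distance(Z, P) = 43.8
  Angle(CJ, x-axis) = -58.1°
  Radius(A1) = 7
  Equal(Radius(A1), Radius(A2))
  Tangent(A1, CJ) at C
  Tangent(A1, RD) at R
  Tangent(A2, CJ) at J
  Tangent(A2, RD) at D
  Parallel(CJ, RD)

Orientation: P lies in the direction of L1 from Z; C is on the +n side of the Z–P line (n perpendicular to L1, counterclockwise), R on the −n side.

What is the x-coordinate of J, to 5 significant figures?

29.088

Tangency of A1 to both parallel lines with radius 7.0 puts C and R at Z ± 7.0·n: C = (5.9428, 3.6991), R = (-5.9428, -3.6991). Equal radii place J and D the same way about P: J = P + 7.0·n = (29.088, -33.486), D = P − 7.0·n = (17.203, -40.884). So J.x = 29.088.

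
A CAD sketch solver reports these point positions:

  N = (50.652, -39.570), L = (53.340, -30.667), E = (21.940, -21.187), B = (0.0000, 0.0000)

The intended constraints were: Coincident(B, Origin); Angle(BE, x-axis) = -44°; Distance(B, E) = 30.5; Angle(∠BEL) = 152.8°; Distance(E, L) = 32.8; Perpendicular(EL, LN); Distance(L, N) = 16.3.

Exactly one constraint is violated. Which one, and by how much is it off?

Distance(L, N) = 16.3 — off by 7.00.

B = (0.00, 0.00) ✓; BE at -44.00° ✓; |BE| = 30.50 ✓; ∠BEL = 152.8° ✓; |EL| = 32.80 ✓; ∠(EL, LN) = 90.00° ✓; |LN| = 9.300 ✗.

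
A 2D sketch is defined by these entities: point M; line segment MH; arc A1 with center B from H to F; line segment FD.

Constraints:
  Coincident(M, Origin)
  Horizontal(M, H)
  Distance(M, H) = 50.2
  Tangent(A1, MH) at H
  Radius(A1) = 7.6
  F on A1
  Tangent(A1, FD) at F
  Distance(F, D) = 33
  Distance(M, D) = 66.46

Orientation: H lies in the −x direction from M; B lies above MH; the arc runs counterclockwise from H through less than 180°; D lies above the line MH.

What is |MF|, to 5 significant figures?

43.975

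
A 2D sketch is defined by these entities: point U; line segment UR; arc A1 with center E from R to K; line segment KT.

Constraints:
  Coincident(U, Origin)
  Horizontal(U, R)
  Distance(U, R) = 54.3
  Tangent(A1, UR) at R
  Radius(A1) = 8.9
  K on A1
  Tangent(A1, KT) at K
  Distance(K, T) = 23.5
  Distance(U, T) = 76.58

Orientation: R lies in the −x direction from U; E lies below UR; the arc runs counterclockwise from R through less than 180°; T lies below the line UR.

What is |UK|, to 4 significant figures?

62.74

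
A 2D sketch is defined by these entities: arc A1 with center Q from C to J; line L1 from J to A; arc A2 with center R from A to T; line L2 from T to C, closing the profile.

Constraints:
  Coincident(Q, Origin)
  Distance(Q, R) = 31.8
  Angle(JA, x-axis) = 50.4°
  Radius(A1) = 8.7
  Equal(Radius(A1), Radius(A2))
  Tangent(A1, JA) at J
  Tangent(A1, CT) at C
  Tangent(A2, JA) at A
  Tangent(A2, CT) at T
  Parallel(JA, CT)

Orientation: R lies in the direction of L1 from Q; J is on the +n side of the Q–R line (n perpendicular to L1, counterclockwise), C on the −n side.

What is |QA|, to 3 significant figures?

33.0

The slot axis is L1's direction at 50.4°, so u = (cos 50.4°, sin 50.4°) = (0.637, 0.771) and n = (−sin 50.4°, cos 50.4°) = (-0.771, 0.637). Q is at the origin and R lies 31.8 along u from Q, so R = 31.8·u = (20.3, 24.5). Tangency of A1 to both parallel lines with radius 8.7 puts J and C at Q ± 8.7·n: J = (-6.70, 5.55), C = (6.70, -5.55). Equal radii place A and T the same way about R: A = R + 8.7·n = (13.6, 30.0), T = R − 8.7·n = (27.0, 19.0). Then |QA| = |A − Q| = 33.0.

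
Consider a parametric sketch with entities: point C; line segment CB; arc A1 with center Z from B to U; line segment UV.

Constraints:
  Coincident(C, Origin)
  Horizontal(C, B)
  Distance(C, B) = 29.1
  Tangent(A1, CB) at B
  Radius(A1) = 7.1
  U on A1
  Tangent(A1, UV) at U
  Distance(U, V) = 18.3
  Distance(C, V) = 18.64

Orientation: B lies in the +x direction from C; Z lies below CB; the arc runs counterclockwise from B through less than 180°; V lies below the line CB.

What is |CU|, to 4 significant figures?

24.18

C is at the origin; C and B share the same y with |CB| = 29.1 and B on the +x side, so B = (29.10, 0.000). A1 meets CB tangentially, so ZB is at right angles to CB, so Z = B + (0, -7.1) = (29.10, -7.100). Since ZU ⟂ UV (tangency), |ZV| = √(7.1² + 18.3²) = 19.63 regardless of where U sits on A1. So V lies on both circle(C, 18.64) and circle(Z, 19.63); the below-CB intersection is V = (11.11, -14.96). U is the foot of the tangent from V: U = (24.10, -2.064).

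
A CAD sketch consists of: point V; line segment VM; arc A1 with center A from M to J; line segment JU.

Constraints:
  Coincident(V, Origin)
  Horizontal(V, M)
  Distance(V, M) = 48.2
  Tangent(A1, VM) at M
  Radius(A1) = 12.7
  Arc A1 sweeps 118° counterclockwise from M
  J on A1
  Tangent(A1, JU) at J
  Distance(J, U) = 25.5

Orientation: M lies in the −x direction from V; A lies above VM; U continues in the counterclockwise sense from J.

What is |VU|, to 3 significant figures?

64.0

V is at the origin; VM is horizontal with |VM| = 48.2 and M on the −x side, so M = (-48.2, 0.00). The tangent condition forces AM to be normal to VM, so A = M + (0, 12.7) = (-48.2, 12.7). On A1, M sits at bearing -90° from A; a 118° counterclockwise sweep puts J at bearing 28°, so J = A + 12.7·(cos 28°, sin 28°) = (-37.0, 18.7). A1 meets JU tangentially, so AJ is at right angles to JU, so JU runs along (−sin 28°, cos 28°); with |JU| = 25.5, U = (-49.0, 41.2). Then |VU| = |U − V| = 64.0.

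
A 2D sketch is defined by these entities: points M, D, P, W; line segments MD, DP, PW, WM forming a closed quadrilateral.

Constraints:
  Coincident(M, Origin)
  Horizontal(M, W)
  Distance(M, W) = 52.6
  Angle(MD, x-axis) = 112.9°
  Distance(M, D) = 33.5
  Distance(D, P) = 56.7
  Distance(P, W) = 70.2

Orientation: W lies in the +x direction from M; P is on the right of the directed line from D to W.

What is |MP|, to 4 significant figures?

28.78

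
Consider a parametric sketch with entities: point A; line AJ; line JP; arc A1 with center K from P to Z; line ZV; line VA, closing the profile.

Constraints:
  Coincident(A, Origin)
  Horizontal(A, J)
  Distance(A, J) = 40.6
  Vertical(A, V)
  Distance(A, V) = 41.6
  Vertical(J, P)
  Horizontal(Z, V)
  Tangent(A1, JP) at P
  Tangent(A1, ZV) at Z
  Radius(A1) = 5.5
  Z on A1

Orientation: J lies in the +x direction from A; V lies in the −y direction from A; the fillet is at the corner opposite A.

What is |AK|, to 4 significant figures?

50.35

A is at the origin; AJ is horizontal with |AJ| = 40.6 and J on the +x side, so J = (40.60, 0.000). A and V share the same x with |AV| = 41.6 and V on the −y side, so V = (0.000, -41.60). The virtual corner opposite A is at (40.60, -41.60). Tangency of A1 to JP means the radius KP is perpendicular to JP and the tangent condition forces KZ to be normal to ZV, with radius 5.5, so the center K sits 5.5 in from both sides at K = (35.10, -36.10). Then |AK| = |K − A| = 50.35.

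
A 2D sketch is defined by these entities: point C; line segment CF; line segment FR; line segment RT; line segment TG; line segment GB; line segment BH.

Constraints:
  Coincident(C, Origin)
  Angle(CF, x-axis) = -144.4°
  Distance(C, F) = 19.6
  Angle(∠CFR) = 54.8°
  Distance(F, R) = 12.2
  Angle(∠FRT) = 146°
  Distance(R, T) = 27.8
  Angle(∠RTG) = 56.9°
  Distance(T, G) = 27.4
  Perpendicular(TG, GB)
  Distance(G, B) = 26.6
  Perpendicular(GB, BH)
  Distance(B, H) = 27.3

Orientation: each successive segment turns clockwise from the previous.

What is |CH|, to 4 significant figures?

28.36

C is at the origin; CF runs at -144.4° with length 19.6, so F = (-15.94, -11.41). ∠CFR = 54.8° gives FR at 90.40° from the x-axis; with |FR| = 12.2, R = (-16.02, 0.7901). ∠FRT = 146.0° gives RT at 56.40° from the x-axis; with |RT| = 27.8, T = (-0.6377, 23.95). ∠RTG = 56.9° gives TG at -66.70° from the x-axis; with |TG| = 27.4, G = (10.20, -1.220). TG ⟂ GB, so GB runs at -156.7°; with |GB| = 26.6, B = (-14.23, -11.74). The perpendicularity gives BH at right angles to GB, so BH runs at 113.3°; with |BH| = 27.3, H = (-25.03, 13.33). Then |CH| = |H − C| = 28.36.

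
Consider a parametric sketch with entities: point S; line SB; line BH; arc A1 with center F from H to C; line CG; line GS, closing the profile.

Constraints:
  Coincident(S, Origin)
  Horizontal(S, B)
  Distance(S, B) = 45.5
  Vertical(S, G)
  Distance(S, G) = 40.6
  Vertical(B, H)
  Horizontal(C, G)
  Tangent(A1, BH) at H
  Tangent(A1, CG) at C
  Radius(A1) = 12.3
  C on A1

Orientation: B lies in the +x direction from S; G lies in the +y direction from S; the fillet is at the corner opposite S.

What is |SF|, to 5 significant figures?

43.625

SG is vertical with |SG| = 40.6 and G on the +y side, so G = (0.0000, 40.600). The virtual corner opposite S is at (45.500, 40.600). The tangent condition forces FH to be normal to BH and since A1 is tangent to CG there, FC ⟂ CG, with radius 12.3, so the center F sits 12.3 in from both sides at F = (33.200, 28.300). Then |SF| = |F − S| = 43.625.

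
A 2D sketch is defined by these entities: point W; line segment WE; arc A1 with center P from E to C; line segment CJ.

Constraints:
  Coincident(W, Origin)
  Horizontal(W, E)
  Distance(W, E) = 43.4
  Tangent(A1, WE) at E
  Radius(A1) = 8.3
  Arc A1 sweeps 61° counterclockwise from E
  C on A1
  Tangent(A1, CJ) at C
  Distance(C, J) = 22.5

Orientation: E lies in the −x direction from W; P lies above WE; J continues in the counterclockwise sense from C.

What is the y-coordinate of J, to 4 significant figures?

23.96

W is at the origin; W and E share the same y with |WE| = 43.4 and E on the −x side, so E = (-43.40, 0.000). Tangency of A1 to WE means the radius PE is perpendicular to WE, so P = E + (0, 8.3) = (-43.40, 8.300). On A1, E sits at bearing -90° from P; a 61° counterclockwise sweep puts C at bearing -29°, so C = P + 8.3·(cos -29°, sin -29°) = (-36.14, 4.276). The tangent condition forces PC to be normal to CJ, so CJ runs along (−sin -29°, cos -29°); with |CJ| = 22.5, J = (-25.23, 23.96). So J.y = 23.96.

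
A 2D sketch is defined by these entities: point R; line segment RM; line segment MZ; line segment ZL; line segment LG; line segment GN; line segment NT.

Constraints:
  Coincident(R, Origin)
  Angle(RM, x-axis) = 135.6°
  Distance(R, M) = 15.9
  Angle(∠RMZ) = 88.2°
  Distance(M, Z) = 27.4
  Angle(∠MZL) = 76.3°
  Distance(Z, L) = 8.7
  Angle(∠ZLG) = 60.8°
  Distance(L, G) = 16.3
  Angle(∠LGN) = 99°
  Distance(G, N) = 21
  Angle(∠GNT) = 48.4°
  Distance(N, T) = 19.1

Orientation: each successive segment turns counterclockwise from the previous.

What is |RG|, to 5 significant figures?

22.582

∠MZL = 76.3° gives ZL at -28.900° from the x-axis; with |ZL| = 8.7, L = (-22.290, -13.249). ∠ZLG = 60.8° gives LG at 90.300° from the x-axis; with |LG| = 16.3, G = (-22.375, 3.0508). Then |RG| = |G − R| = 22.582.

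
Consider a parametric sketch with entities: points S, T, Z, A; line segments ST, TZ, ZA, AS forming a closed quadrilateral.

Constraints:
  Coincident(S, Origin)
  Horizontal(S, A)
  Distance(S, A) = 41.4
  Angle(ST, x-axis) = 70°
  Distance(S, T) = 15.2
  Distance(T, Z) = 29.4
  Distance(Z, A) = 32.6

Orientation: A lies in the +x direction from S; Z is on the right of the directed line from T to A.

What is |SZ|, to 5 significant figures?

18.729

Checks: |TZ| = 29.40 ✓; |ZA| = 32.60 ✓.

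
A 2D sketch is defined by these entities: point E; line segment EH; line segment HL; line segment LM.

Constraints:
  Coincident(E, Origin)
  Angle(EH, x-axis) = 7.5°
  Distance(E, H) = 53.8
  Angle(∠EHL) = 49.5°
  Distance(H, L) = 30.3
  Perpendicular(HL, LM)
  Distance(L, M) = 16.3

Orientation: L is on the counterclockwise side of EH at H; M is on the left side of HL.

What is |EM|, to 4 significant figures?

25.04

E is at the origin; EH runs at 7.5° with length 53.8, so H = 53.8·(cos 7.5°, sin 7.5°) = (53.34, 7.022). ∠EHL = 49.5°, so HL runs at 7.5° + (180° − 49.5°) = 138.0° from the x-axis; with |HL| = 30.3, L = H + 30.3·(cos 138.0°, sin 138.0°) = (30.82, 27.30). The perpendicularity gives LM at right angles to HL; with |LM| = 16.3 on the left of HL, M = L + 16.3·(-0.6691, -0.7431) = (19.92, 15.18). Then |EM| = |M − E| = 25.04.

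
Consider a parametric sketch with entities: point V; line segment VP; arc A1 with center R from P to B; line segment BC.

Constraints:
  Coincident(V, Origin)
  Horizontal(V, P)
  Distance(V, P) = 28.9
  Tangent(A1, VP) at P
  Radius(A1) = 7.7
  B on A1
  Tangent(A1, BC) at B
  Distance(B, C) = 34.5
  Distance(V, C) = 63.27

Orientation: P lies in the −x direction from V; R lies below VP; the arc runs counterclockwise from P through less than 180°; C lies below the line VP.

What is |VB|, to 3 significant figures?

35.4

V is at the origin; V and P share the same y with |VP| = 28.9 and P on the −x side, so P = (-28.9, 0.00). The tangent condition forces RP to be normal to VP, so R = P + (0, -7.7) = (-28.9, -7.70). Since RB ⟂ BC (tangency), |RC| = √(7.7² + 34.5²) = 35.3 regardless of where B sits on A1. So C lies on both circle(V, 63.27) and circle(R, 35.3); the below-VP intersection is C = (-54.6, -32.0). B is the foot of the tangent from C: B = (-35.3, -3.39).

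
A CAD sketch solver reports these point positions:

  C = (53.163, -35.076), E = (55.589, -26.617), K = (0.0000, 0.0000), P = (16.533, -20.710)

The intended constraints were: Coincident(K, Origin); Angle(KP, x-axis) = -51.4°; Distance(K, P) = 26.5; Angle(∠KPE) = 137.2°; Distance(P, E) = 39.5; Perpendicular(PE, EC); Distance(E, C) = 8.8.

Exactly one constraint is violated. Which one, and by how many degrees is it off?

Perpendicular(PE, EC) — off by 7.40°.

K = (0.00, 0.00) ✓; KP at -51.40° ✓; |KP| = 26.50 ✓; ∠KPE = 137.2° ✓; |PE| = 39.50 ✓; ∠(PE, EC) = 97.40° ✗; |EC| = 8.800 ✓.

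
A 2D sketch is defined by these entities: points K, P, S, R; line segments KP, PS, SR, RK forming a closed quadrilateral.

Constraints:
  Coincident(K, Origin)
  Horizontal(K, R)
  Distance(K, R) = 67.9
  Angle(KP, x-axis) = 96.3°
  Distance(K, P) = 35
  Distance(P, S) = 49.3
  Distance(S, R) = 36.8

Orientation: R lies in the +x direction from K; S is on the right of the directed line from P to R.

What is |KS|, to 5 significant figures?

31.100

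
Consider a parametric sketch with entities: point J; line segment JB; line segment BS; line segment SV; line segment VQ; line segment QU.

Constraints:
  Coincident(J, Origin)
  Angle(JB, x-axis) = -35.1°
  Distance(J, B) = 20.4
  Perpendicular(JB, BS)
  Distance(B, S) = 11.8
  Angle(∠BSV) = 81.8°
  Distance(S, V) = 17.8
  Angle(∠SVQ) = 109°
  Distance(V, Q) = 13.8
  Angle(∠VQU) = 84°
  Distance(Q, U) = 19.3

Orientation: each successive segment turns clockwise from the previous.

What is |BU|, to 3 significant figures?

5.99

J is at the origin; JB runs at -35.1° with length 20.4, so B = (16.7, -11.7). JB ⟂ BS, so BS runs at -125°; with |BS| = 11.8, S = (9.91, -21.4). ∠BSV = 81.8° gives SV at 137° from the x-axis; with |SV| = 17.8, V = (-3.05, -9.18). ∠SVQ = 109.0° gives VQ at 65.7° from the x-axis; with |VQ| = 13.8, Q = (2.63, 3.40). ∠VQU = 84.0° gives QU at -30.3° from the x-axis; with |QU| = 19.3, U = (19.3, -6.34). Then |BU| = |U − B| = 5.99.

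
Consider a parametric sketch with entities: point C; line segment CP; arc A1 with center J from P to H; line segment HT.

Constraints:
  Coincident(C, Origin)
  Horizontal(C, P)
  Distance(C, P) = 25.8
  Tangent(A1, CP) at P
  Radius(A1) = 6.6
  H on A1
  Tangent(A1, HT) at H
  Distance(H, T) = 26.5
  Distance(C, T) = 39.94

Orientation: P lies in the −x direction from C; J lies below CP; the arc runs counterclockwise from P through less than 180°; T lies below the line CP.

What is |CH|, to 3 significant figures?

33.2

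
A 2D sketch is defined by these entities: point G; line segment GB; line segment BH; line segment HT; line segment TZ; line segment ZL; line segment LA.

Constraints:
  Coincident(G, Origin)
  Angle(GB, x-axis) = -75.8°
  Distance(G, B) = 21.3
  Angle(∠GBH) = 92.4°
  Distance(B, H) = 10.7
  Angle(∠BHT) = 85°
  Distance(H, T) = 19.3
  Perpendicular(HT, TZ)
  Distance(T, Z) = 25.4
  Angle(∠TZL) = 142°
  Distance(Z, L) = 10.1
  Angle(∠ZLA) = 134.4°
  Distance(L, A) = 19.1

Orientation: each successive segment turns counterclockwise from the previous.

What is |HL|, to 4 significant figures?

35.83

HT is perpendicular to TZ, so TZ runs at -163.2°; with |TZ| = 25.4, Z = (-14.20, -7.326). ∠TZL = 142.0° gives ZL at -125.2° from the x-axis; with |ZL| = 10.1, L = (-20.02, -15.58). Then |HL| = |L − H| = 35.83.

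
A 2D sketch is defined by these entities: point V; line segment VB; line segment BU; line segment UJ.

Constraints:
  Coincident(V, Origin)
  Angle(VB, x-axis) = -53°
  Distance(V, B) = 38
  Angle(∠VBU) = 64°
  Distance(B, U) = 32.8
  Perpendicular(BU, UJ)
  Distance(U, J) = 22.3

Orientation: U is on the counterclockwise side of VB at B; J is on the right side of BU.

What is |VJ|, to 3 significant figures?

58.7

∠VBU = 64.0°, so BU runs at -53.0° + (180° − 64.0°) = 63.0° from the x-axis; with |BU| = 32.8, U = B + 32.8·(cos 63.0°, sin 63.0°) = (37.8, -1.12). BU is perpendicular to UJ; with |UJ| = 22.3 on the right of BU, J = U + 22.3·(0.891, -0.454) = (57.6, -11.2). Then |VJ| = |J − V| = 58.7.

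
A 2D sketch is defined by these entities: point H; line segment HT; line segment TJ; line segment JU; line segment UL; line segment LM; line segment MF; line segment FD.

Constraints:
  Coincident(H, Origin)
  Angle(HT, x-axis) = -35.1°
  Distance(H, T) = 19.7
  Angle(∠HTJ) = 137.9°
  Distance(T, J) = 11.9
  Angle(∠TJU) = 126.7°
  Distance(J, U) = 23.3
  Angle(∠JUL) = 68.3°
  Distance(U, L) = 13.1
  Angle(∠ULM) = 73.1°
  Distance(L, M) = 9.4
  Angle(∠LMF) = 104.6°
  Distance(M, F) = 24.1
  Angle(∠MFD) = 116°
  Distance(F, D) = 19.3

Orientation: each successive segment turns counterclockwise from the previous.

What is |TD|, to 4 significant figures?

53.95

∠LMF = 104.6° gives MF at -5.700° from the x-axis; with |MF| = 24.1, F = (51.94, 0.5045). ∠MFD = 116.0° gives FD at 58.30° from the x-axis; with |FD| = 19.3, D = (62.08, 16.93). Then |TD| = |D − T| = 53.95.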